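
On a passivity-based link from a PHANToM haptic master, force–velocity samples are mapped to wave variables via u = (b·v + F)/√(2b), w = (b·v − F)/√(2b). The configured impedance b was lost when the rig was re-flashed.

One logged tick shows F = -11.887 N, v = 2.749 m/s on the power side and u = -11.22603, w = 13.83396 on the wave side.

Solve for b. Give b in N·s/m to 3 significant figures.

u + w = 2.60793;  u + w = √(2b)·v, so √(2b) = 2.60793/2.749 = 0.94868.
b = (√(2b))²/2 = 0.90000/2 = 0.45000.
(Check via u − w = 2F/√(2b): u − w = -25.05999, 2F/√(2b) = -25.06000.)

b = 0.45 N·s/m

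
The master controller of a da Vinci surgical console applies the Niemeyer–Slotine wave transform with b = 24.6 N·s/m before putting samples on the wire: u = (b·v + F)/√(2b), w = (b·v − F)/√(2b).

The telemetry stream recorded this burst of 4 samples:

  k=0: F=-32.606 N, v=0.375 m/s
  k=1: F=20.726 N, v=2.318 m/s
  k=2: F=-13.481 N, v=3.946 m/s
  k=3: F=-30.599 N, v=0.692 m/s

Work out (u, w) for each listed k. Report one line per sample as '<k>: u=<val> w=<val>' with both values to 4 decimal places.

0: u=-3.3333 w=5.9637
1: u=11.0844 w=5.1747
2: u=11.9172 w=15.7611
3: u=-1.9355 w=6.7893

k=0: b·v=24.6×0.375=9.2250; √(2b)=7.0143; u=(9.2250+(-32.606))/7.0143=-3.3333, w=(9.2250−(-32.606))/7.0143=5.9637
k=1: b·v=24.6×2.318=57.0228; √(2b)=7.0143; u=(57.0228+20.726)/7.0143=11.0844, w=(57.0228−20.726)/7.0143=5.1747
k=2: b·v=24.6×3.946=97.0716; √(2b)=7.0143; u=(97.0716+(-13.481))/7.0143=11.9172, w=(97.0716−(-13.481))/7.0143=15.7611
k=3: b·v=24.6×0.692=17.0232; √(2b)=7.0143; u=(17.0232+(-30.599))/7.0143=-1.9355, w=(17.0232−(-30.599))/7.0143=6.7893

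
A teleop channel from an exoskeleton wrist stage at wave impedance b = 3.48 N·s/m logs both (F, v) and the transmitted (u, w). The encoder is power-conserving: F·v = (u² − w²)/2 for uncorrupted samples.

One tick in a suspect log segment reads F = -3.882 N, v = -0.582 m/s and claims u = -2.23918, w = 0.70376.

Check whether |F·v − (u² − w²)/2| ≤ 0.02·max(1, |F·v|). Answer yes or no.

yes

F·v = (-3.882)×(-0.582) = 2.2593 W.
(u² − w²)/2 = (5.0139 − 0.4953)/2 = 2.2593 W.
|Δ| = 0.0000;  2% of max(1, |F·v|) = 0.0452.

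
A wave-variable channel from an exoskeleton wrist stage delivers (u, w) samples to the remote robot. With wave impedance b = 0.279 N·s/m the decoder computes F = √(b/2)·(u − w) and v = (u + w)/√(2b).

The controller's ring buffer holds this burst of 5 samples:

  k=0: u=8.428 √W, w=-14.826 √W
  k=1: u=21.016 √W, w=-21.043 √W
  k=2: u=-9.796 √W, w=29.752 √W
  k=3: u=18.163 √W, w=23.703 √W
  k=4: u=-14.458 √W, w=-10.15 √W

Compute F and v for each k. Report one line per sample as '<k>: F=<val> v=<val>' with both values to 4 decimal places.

0: F=8.6853 v=-8.5650
1: F=15.7089 v=-0.0361
2: F=-14.7711 v=26.7151
3: F=-2.0692 v=56.0460
4: F=-1.6090 v=-32.9427

k=0: u−w=23.2540, u+w=-6.3980; √(b/2)=0.3735, √(2b)=0.7470; F=0.3735×23.254=8.6853, v=-6.3980/0.7470=-8.5650
k=1: u−w=42.0590, u+w=-0.0270; √(b/2)=0.3735, √(2b)=0.7470; F=0.3735×42.059=15.7089, v=-0.0270/0.7470=-0.0361
k=2: u−w=-39.5480, u+w=19.9560; √(b/2)=0.3735, √(2b)=0.7470; F=0.3735×(-39.548)=-14.7711, v=19.9560/0.7470=26.7151
k=3: u−w=-5.5400, u+w=41.8660; √(b/2)=0.3735, √(2b)=0.7470; F=0.3735×(-5.54)=-2.0692, v=41.8660/0.7470=56.0460
k=4: u−w=-4.3080, u+w=-24.6080; √(b/2)=0.3735, √(2b)=0.7470; F=0.3735×(-4.308)=-1.6090, v=-24.6080/0.7470=-32.9427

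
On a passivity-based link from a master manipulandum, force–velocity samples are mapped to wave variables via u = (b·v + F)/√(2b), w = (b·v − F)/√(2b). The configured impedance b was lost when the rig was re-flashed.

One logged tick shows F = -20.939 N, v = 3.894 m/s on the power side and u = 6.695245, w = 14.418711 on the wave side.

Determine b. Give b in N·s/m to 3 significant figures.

u + w = 21.113956;  u + w = √(2b)·v, so √(2b) = 21.113956/3.894 = 5.422177.
b = (√(2b))²/2 = 29.400000/2 = 14.700000.
(Check via u − w = 2F/√(2b): u − w = -7.723466, 2F/√(2b) = -7.723467.)

b = 14.7 N·s/m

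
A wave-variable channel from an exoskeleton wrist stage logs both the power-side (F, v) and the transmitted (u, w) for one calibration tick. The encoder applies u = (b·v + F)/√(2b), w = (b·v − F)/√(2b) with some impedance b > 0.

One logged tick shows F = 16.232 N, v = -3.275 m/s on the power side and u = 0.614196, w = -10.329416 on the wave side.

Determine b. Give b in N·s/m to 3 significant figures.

u + w = -9.715220;  u + w = √(2b)·v, so √(2b) = -9.715220/(-3.275) = 2.966479.
b = (√(2b))²/2 = 8.800000/2 = 4.400000.
(Check via u − w = 2F/√(2b): u − w = 10.943612, 2F/√(2b) = 10.943612.)

b = 4.4 N·s/m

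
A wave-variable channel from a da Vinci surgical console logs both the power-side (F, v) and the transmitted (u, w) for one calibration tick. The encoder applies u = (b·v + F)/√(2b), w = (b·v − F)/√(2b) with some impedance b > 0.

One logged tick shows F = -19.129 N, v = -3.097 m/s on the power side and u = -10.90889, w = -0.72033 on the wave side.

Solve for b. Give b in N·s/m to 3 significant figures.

u + w = -11.6292;  u + w = √(2b)·v, so √(2b) = -11.6292/(-3.097) = 3.7550.
b = (√(2b))²/2 = 14.1000/2 = 7.0500.
(Check via u − w = 2F/√(2b): u − w = -10.1886, 2F/√(2b) = -10.1886.)

b = 7.05 N·s/m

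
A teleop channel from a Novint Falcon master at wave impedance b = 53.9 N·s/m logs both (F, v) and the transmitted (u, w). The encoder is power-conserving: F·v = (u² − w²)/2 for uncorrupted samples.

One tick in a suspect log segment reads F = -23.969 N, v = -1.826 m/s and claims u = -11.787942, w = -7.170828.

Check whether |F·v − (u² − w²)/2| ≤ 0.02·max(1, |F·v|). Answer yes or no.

yes

F·v = (-23.969)×(-1.826) = 43.767394 W.
(u² − w²)/2 = (138.955577 − 51.420774)/2 = 43.767401 W.
|Δ| = 0.000007;  2% of max(1, |F·v|) = 0.875348.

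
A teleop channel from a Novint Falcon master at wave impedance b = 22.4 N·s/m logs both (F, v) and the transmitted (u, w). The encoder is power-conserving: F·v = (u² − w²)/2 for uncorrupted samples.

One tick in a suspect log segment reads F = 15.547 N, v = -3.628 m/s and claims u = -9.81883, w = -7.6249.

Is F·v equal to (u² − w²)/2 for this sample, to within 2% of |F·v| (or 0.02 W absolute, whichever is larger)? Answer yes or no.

no

F·v = 15.547×(-3.628) = -56.4045 W.
(u² − w²)/2 = (96.4094 − 58.1391)/2 = 19.1352 W.
|Δ| = 75.5397;  2% of max(1, |F·v|) = 1.1281.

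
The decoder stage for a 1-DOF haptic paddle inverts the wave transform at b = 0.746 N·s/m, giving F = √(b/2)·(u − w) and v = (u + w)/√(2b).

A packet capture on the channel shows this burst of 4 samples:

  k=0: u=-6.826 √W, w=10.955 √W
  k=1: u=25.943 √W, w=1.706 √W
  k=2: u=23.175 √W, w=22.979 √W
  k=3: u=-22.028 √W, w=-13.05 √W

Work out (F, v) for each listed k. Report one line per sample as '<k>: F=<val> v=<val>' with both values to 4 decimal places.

k=0: u−w=-17.7810, u+w=4.1290; √(b/2)=0.6107, √(2b)=1.2215; F=0.6107×(-17.781)=-10.8595, v=4.1290/1.2215=3.3803
k=1: u−w=24.2370, u+w=27.6490; √(b/2)=0.6107, √(2b)=1.2215; F=0.6107×24.237=14.8024, v=27.6490/1.2215=22.6358
k=2: u−w=0.1960, u+w=46.1540; √(b/2)=0.6107, √(2b)=1.2215; F=0.6107×0.196=0.1197, v=46.1540/1.2215=37.7855
k=3: u−w=-8.9780, u+w=-35.0780; √(b/2)=0.6107, √(2b)=1.2215; F=0.6107×(-8.978)=-5.4832, v=-35.0780/1.2215=-28.7178

0: F=-10.8595 v=3.3803
1: F=14.8024 v=22.6358
2: F=0.1197 v=37.7855
3: F=-5.4832 v=-28.7178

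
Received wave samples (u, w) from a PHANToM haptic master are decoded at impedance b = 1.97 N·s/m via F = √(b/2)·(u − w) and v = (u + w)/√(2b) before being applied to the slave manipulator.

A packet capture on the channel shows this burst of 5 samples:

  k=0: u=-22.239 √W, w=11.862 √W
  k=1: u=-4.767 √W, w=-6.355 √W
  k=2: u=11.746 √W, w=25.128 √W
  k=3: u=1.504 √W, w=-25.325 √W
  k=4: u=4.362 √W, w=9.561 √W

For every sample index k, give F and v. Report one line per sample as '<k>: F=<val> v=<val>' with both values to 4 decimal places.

0: F=-33.8443 v=-5.2279
1: F=1.5760 v=-5.6032
2: F=-13.2813 v=18.5769
3: F=26.6270 v=-12.0008
4: F=-5.1599 v=7.0143

k=0: u−w=-34.1010, u+w=-10.3770; √(b/2)=0.9925, √(2b)=1.9849; F=0.9925×(-34.101)=-33.8443, v=-10.3770/1.9849=-5.2279
k=1: u−w=1.5880, u+w=-11.1220; √(b/2)=0.9925, √(2b)=1.9849; F=0.9925×1.588=1.5760, v=-11.1220/1.9849=-5.6032
k=2: u−w=-13.3820, u+w=36.8740; √(b/2)=0.9925, √(2b)=1.9849; F=0.9925×(-13.382)=-13.2813, v=36.8740/1.9849=18.5769
k=3: u−w=26.8290, u+w=-23.8210; √(b/2)=0.9925, √(2b)=1.9849; F=0.9925×26.829=26.6270, v=-23.8210/1.9849=-12.0008
k=4: u−w=-5.1990, u+w=13.9230; √(b/2)=0.9925, √(2b)=1.9849; F=0.9925×(-5.199)=-5.1599, v=13.9230/1.9849=7.0143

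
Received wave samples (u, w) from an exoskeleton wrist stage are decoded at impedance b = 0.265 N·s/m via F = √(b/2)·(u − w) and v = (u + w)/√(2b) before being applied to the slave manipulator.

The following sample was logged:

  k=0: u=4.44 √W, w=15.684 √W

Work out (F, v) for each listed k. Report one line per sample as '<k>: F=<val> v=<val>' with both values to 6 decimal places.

k=0: u−w=-11.244000, u+w=20.124000; √(b/2)=0.364005, √(2b)=0.728011; F=0.364005×(-11.244)=-4.092878, v=20.124000/0.728011=27.642440

0: F=-4.092878 v=27.642440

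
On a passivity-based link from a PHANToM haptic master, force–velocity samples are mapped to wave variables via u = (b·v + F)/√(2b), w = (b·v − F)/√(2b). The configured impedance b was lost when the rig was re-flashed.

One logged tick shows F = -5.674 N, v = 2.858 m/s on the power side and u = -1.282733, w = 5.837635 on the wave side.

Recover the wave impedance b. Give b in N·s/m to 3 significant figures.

b = 1.27 N·s/m

u + w = 4.554902;  u + w = √(2b)·v, so √(2b) = 4.554902/2.858 = 1.593738.
b = (√(2b))²/2 = 2.539999/2 = 1.270000.
(Check via u − w = 2F/√(2b): u − w = -7.120368, 2F/√(2b) = -7.120369.)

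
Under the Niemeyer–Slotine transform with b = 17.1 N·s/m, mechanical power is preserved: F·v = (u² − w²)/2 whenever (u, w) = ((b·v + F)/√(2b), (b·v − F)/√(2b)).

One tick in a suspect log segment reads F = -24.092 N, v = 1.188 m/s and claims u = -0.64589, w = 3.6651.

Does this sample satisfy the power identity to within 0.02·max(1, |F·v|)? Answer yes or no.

no

F·v = (-24.092)×1.188 = -28.6213 W.
(u² − w²)/2 = (0.4172 − 13.4330)/2 = -6.5079 W.
|Δ| = 22.1134;  2% of max(1, |F·v|) = 0.5724.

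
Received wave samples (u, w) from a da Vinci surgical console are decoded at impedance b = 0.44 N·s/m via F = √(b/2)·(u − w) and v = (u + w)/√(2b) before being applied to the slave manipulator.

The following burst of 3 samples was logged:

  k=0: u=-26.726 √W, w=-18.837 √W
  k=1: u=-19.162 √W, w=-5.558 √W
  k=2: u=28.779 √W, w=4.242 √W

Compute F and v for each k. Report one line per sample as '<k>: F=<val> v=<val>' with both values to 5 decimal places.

k=0: u−w=-7.88900, u+w=-45.56300; √(b/2)=0.46904, √(2b)=0.93808; F=0.46904×(-7.889)=-3.70027, v=-45.56300/0.93808=-48.57032
k=1: u−w=-13.60400, u+w=-24.72000; √(b/2)=0.46904, √(2b)=0.93808; F=0.46904×(-13.604)=-6.38084, v=-24.72000/0.93808=-26.35161
k=2: u−w=24.53700, u+w=33.02100; √(b/2)=0.46904, √(2b)=0.93808; F=0.46904×24.537=11.50887, v=33.02100/0.93808=35.20050

0: F=-3.70027 v=-48.57032
1: F=-6.38084 v=-26.35161
2: F=11.50887 v=35.20050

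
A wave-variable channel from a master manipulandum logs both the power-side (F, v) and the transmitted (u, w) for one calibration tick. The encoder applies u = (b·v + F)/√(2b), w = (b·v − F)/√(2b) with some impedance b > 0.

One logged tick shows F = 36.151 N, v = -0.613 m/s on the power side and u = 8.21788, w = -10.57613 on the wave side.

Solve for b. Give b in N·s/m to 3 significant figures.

b = 7.4 N·s/m

u + w = -2.3582;  u + w = √(2b)·v, so √(2b) = -2.3582/(-0.613) = 3.8471.
b = (√(2b))²/2 = 14.7999/2 = 7.3999.
(Check via u − w = 2F/√(2b): u − w = 18.7940, 2F/√(2b) = 18.7941.)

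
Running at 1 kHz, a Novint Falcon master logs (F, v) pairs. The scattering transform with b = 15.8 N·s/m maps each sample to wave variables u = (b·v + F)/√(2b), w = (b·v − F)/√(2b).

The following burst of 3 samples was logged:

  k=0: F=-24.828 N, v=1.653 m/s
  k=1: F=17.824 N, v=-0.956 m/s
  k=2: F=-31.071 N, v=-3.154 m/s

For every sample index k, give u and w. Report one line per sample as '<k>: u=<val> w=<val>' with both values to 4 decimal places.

0: u=0.2294 w=9.0628
1: u=0.4837 w=-5.8578
2: u=-14.3922 w=-3.3376

k=0: b·v=15.8×1.653=26.1174; √(2b)=5.6214; u=(26.1174+(-24.828))/5.6214=0.2294, w=(26.1174−(-24.828))/5.6214=9.0628
k=1: b·v=15.8×(-0.956)=-15.1048; √(2b)=5.6214; u=(-15.1048+17.824)/5.6214=0.4837, w=(-15.1048−17.824)/5.6214=-5.8578
k=2: b·v=15.8×(-3.154)=-49.8332; √(2b)=5.6214; u=(-49.8332+(-31.071))/5.6214=-14.3922, w=(-49.8332−(-31.071))/5.6214=-3.3376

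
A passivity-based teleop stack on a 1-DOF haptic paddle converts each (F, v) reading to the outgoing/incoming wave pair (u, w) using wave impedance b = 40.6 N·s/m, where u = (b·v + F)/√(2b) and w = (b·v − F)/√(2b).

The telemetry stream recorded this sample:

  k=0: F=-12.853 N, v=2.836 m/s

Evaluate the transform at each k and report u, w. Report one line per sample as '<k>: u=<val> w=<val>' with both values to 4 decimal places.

k=0: b·v=40.6×2.836=115.1416; √(2b)=9.0111; u=(115.1416+(-12.853))/9.0111=11.3514, w=(115.1416−(-12.853))/9.0111=14.2041

0: u=11.3514 w=14.2041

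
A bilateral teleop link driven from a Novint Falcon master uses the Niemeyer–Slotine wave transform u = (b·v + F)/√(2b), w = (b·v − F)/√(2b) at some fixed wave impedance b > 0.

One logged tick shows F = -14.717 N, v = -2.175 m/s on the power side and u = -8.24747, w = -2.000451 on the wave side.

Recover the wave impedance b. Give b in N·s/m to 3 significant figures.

b = 11.1 N·s/m

u + w = -10.247921;  u + w = √(2b)·v, so √(2b) = -10.247921/(-2.175) = 4.711688.
b = (√(2b))²/2 = 22.200002/2 = 11.100001.
(Check via u − w = 2F/√(2b): u − w = -6.247019, 2F/√(2b) = -6.247018.)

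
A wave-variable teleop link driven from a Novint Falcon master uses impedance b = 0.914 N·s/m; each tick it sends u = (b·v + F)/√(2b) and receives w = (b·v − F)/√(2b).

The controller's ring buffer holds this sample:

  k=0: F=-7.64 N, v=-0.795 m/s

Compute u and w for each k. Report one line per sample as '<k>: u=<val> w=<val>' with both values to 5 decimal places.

0: u=-6.18817 w=5.11331

k=0: b·v=0.914×(-0.795)=-0.72663; √(2b)=1.35204; u=(-0.72663+(-7.64))/1.35204=-6.18817, w=(-0.72663−(-7.64))/1.35204=5.11331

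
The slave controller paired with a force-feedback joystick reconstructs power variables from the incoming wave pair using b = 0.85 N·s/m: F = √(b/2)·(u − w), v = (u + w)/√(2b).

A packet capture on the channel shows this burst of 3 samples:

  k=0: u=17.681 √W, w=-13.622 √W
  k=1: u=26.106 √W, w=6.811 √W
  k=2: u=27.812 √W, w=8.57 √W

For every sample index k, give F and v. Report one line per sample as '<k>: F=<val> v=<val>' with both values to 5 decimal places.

0: F=20.40706 v=3.11311
1: F=12.57880 v=25.24619
2: F=12.54425 v=27.90372

k=0: u−w=31.30300, u+w=4.05900; √(b/2)=0.65192, √(2b)=1.30384; F=0.65192×31.303=20.40706, v=4.05900/1.30384=3.11311
k=1: u−w=19.29500, u+w=32.91700; √(b/2)=0.65192, √(2b)=1.30384; F=0.65192×19.295=12.57880, v=32.91700/1.30384=25.24619
k=2: u−w=19.24200, u+w=36.38200; √(b/2)=0.65192, √(2b)=1.30384; F=0.65192×19.242=12.54425, v=36.38200/1.30384=27.90372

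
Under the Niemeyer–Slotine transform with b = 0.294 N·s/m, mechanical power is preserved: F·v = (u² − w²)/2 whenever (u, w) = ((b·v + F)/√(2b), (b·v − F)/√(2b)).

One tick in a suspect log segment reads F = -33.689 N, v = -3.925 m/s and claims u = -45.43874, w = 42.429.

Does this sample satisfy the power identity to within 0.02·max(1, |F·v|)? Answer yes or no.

F·v = (-33.689)×(-3.925) = 132.2293 W.
(u² − w²)/2 = (2064.6791 − 1800.2200)/2 = 132.2295 W.
|Δ| = 0.0002;  2% of max(1, |F·v|) = 2.6446.

yes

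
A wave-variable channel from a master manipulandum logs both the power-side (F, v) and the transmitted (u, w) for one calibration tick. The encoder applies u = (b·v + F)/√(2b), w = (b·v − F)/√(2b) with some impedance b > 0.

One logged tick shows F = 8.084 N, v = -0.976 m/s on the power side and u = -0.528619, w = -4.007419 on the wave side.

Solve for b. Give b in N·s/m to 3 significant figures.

u + w = -4.536038;  u + w = √(2b)·v, so √(2b) = -4.536038/(-0.976) = 4.647580.
b = (√(2b))²/2 = 21.599999/2 = 10.800000.
(Check via u − w = 2F/√(2b): u − w = 3.478800, 2F/√(2b) = 3.478800.)

b = 10.8 N·s/m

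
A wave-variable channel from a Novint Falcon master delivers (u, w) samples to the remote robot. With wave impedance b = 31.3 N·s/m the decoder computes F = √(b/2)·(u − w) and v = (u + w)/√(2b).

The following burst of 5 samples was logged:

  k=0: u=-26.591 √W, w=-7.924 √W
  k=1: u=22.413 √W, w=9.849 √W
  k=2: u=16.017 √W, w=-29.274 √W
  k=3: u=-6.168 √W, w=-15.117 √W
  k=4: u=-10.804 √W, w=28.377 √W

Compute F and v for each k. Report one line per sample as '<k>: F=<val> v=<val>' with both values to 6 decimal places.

k=0: u−w=-18.667000, u+w=-34.515000; √(b/2)=3.956008, √(2b)=7.912016; F=3.956008×(-18.667)=-73.846803, v=-34.515000/7.912016=-4.362352
k=1: u−w=12.564000, u+w=32.262000; √(b/2)=3.956008, √(2b)=7.912016; F=3.956008×12.564=49.703286, v=32.262000/7.912016=4.077595
k=2: u−w=45.291000, u+w=-13.257000; √(b/2)=3.956008, √(2b)=7.912016; F=3.956008×45.291=179.171562, v=-13.257000/7.912016=-1.675553
k=3: u−w=8.949000, u+w=-21.285000; √(b/2)=3.956008, √(2b)=7.912016; F=3.956008×8.949=35.402316, v=-21.285000/7.912016=-2.690212
k=4: u−w=-39.181000, u+w=17.573000; √(b/2)=3.956008, √(2b)=7.912016; F=3.956008×(-39.181)=-155.000353, v=17.573000/7.912016=2.221052

0: F=-73.846803 v=-4.362352
1: F=49.703286 v=4.077595
2: F=179.171562 v=-1.675553
3: F=35.402316 v=-2.690212
4: F=-155.000353 v=2.221052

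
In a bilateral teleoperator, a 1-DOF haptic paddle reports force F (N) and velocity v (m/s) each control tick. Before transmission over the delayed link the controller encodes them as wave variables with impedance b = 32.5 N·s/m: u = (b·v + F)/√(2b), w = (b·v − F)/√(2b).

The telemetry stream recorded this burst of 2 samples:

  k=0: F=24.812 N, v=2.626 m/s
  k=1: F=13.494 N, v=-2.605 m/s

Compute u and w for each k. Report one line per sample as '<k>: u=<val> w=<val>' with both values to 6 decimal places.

k=0: b·v=32.5×2.626=85.345000; √(2b)=8.062258; u=(85.345000+24.812)/8.062258=13.663294, w=(85.345000−24.812)/8.062258=7.508195
k=1: b·v=32.5×(-2.605)=-84.662500; √(2b)=8.062258; u=(-84.662500+13.494)/8.062258=-8.827366, w=(-84.662500−13.494)/8.062258=-12.174815

0: u=13.663294 w=7.508195
1: u=-8.827366 w=-12.174815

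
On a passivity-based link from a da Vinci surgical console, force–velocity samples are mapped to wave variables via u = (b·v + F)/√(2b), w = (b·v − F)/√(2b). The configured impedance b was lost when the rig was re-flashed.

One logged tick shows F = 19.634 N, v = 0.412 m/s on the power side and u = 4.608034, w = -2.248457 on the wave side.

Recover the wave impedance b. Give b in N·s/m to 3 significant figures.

u + w = 2.359577;  u + w = √(2b)·v, so √(2b) = 2.359577/0.412 = 5.727129.
b = (√(2b))²/2 = 32.800002/2 = 16.400001.
(Check via u − w = 2F/√(2b): u − w = 6.856491, 2F/√(2b) = 6.856490.)

b = 16.4 N·s/m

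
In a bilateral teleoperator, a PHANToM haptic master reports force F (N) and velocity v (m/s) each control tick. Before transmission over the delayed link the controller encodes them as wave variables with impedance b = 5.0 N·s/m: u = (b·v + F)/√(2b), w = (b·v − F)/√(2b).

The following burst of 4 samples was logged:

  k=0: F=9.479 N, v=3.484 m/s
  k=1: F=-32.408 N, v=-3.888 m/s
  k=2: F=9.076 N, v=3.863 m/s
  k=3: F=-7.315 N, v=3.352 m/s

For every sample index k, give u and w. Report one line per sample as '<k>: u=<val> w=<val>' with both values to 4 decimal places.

0: u=8.5062 w=2.5112
1: u=-16.3958 w=4.1008
2: u=8.9780 w=3.2379
3: u=2.9868 w=7.6132

k=0: b·v=5.0×3.484=17.4200; √(2b)=3.1623; u=(17.4200+9.479)/3.1623=8.5062, w=(17.4200−9.479)/3.1623=2.5112
k=1: b·v=5.0×(-3.888)=-19.4400; √(2b)=3.1623; u=(-19.4400+(-32.408))/3.1623=-16.3958, w=(-19.4400−(-32.408))/3.1623=4.1008
k=2: b·v=5.0×3.863=19.3150; √(2b)=3.1623; u=(19.3150+9.076)/3.1623=8.9780, w=(19.3150−9.076)/3.1623=3.2379
k=3: b·v=5.0×3.352=16.7600; √(2b)=3.1623; u=(16.7600+(-7.315))/3.1623=2.9868, w=(16.7600−(-7.315))/3.1623=7.6132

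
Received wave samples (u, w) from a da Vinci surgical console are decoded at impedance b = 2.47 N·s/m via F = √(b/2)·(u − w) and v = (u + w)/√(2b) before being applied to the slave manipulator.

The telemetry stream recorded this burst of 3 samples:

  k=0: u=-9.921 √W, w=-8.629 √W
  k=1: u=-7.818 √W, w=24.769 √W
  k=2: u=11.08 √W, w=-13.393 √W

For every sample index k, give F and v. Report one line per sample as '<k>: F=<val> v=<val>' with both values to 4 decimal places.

0: F=-1.4358 v=-8.3460
1: F=-36.2141 v=7.6266
2: F=27.1970 v=-1.0407

k=0: u−w=-1.2920, u+w=-18.5500; √(b/2)=1.1113, √(2b)=2.2226; F=1.1113×(-1.292)=-1.4358, v=-18.5500/2.2226=-8.3460
k=1: u−w=-32.5870, u+w=16.9510; √(b/2)=1.1113, √(2b)=2.2226; F=1.1113×(-32.587)=-36.2141, v=16.9510/2.2226=7.6266
k=2: u−w=24.4730, u+w=-2.3130; √(b/2)=1.1113, √(2b)=2.2226; F=1.1113×24.473=27.1970, v=-2.3130/2.2226=-1.0407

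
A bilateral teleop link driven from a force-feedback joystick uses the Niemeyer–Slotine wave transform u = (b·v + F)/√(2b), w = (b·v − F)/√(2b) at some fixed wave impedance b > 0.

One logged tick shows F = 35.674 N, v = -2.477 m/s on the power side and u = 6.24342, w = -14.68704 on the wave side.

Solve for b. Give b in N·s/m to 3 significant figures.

u + w = -8.4436;  u + w = √(2b)·v, so √(2b) = -8.4436/(-2.477) = 3.4088.
b = (√(2b))²/2 = 11.6200/2 = 5.8100.
(Check via u − w = 2F/√(2b): u − w = 20.9305, 2F/√(2b) = 20.9305.)

b = 5.81 N·s/m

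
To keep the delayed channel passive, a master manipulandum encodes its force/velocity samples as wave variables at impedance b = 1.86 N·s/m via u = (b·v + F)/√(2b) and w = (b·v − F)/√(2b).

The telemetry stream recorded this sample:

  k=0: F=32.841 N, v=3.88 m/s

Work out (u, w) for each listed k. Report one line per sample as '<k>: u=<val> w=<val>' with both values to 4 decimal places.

k=0: b·v=1.86×3.88=7.2168; √(2b)=1.9287; u=(7.2168+32.841)/1.9287=20.7690, w=(7.2168−32.841)/1.9287=-13.2855

0: u=20.7690 w=-13.2855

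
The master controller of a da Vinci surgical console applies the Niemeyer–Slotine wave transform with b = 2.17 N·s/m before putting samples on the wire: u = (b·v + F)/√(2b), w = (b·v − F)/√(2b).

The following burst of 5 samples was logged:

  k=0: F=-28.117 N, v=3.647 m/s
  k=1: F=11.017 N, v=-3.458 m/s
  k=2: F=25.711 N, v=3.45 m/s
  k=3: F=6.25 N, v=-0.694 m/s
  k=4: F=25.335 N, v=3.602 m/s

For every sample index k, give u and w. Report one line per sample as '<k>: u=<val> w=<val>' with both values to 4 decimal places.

k=0: b·v=2.17×3.647=7.9140; √(2b)=2.0833; u=(7.9140+(-28.117))/2.0833=-9.6978, w=(7.9140−(-28.117))/2.0833=17.2954
k=1: b·v=2.17×(-3.458)=-7.5039; √(2b)=2.0833; u=(-7.5039+11.017)/2.0833=1.6864, w=(-7.5039−11.017)/2.0833=-8.8903
k=2: b·v=2.17×3.45=7.4865; √(2b)=2.0833; u=(7.4865+25.711)/2.0833=15.9353, w=(7.4865−25.711)/2.0833=-8.7480
k=3: b·v=2.17×(-0.694)=-1.5060; √(2b)=2.0833; u=(-1.5060+6.25)/2.0833=2.2772, w=(-1.5060−6.25)/2.0833=-3.7230
k=4: b·v=2.17×3.602=7.8163; √(2b)=2.0833; u=(7.8163+25.335)/2.0833=15.9132, w=(7.8163−25.335)/2.0833=-8.4092

0: u=-9.6978 w=17.2954
1: u=1.6864 w=-8.8903
2: u=15.9353 w=-8.7480
3: u=2.2772 w=-3.7230
4: u=15.9132 w=-8.4092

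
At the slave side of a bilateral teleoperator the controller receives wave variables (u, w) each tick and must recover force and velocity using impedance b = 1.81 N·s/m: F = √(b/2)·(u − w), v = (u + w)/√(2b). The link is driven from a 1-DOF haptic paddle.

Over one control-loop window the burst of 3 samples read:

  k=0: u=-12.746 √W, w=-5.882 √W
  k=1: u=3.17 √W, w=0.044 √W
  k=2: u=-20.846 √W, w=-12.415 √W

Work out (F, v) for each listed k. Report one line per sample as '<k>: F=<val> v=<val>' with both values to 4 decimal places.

k=0: u−w=-6.8640, u+w=-18.6280; √(b/2)=0.9513, √(2b)=1.9026; F=0.9513×(-6.864)=-6.5298, v=-18.6280/1.9026=-9.7907
k=1: u−w=3.1260, u+w=3.2140; √(b/2)=0.9513, √(2b)=1.9026; F=0.9513×3.126=2.9738, v=3.2140/1.9026=1.6892
k=2: u−w=-8.4310, u+w=-33.2610; √(b/2)=0.9513, √(2b)=1.9026; F=0.9513×(-8.431)=-8.0205, v=-33.2610/1.9026=-17.4816

0: F=-6.5298 v=-9.7907
1: F=2.9738 v=1.6892
2: F=-8.0205 v=-17.4816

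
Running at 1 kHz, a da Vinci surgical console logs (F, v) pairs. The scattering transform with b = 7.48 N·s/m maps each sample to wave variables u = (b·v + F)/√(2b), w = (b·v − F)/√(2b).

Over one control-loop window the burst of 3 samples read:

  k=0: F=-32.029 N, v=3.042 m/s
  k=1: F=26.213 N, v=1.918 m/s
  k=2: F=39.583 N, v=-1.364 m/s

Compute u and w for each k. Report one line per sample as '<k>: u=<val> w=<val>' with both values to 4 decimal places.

0: u=-2.3980 w=14.1638
1: u=10.4864 w=-3.0680
2: u=7.5961 w=-12.8718

k=0: b·v=7.48×3.042=22.7542; √(2b)=3.8678; u=(22.7542+(-32.029))/3.8678=-2.3980, w=(22.7542−(-32.029))/3.8678=14.1638
k=1: b·v=7.48×1.918=14.3466; √(2b)=3.8678; u=(14.3466+26.213)/3.8678=10.4864, w=(14.3466−26.213)/3.8678=-3.0680
k=2: b·v=7.48×(-1.364)=-10.2027; √(2b)=3.8678; u=(-10.2027+39.583)/3.8678=7.5961, w=(-10.2027−39.583)/3.8678=-12.8718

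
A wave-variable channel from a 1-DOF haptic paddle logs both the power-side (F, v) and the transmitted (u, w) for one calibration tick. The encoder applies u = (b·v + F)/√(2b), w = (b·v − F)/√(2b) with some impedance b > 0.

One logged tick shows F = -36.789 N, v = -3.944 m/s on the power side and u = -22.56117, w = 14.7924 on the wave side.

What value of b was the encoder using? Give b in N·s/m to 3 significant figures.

b = 1.94 N·s/m

u + w = -7.7688;  u + w = √(2b)·v, so √(2b) = -7.7688/(-3.944) = 1.9698.
b = (√(2b))²/2 = 3.8800/2 = 1.9400.
(Check via u − w = 2F/√(2b): u − w = -37.3536, 2F/√(2b) = -37.3536.)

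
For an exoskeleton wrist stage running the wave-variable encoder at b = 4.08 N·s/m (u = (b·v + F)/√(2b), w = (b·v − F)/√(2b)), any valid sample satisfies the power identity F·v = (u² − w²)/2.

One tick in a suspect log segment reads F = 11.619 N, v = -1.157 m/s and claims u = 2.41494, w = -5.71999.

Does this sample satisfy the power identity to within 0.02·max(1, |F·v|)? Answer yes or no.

yes

F·v = 11.619×(-1.157) = -13.44318 W.
(u² − w²)/2 = (5.83194 − 32.71829)/2 = -13.44318 W.
|Δ| = 0.00001;  2% of max(1, |F·v|) = 0.26886.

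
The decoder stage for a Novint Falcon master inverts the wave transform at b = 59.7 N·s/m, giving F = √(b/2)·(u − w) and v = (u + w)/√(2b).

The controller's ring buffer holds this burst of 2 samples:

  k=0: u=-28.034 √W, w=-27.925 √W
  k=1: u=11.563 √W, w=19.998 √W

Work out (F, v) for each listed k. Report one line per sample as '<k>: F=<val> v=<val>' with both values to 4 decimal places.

k=0: u−w=-0.1090, u+w=-55.9590; √(b/2)=5.4635, √(2b)=10.9270; F=5.4635×(-0.109)=-0.5955, v=-55.9590/10.9270=-5.1212
k=1: u−w=-8.4350, u+w=31.5610; √(b/2)=5.4635, √(2b)=10.9270; F=5.4635×(-8.435)=-46.0848, v=31.5610/10.9270=2.8883

0: F=-0.5955 v=-5.1212
1: F=-46.0848 v=2.8883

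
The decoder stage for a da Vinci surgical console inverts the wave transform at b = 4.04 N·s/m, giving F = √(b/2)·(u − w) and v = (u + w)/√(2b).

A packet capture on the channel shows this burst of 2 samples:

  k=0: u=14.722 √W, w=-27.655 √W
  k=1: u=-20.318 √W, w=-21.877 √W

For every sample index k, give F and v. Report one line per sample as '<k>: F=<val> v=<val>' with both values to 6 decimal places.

k=0: u−w=42.377000, u+w=-12.933000; √(b/2)=1.421267, √(2b)=2.842534; F=1.421267×42.377=60.229033, v=-12.933000/2.842534=-4.549814
k=1: u−w=1.559000, u+w=-42.195000; √(b/2)=1.421267, √(2b)=2.842534; F=1.421267×1.559=2.215755, v=-42.195000/2.842534=-14.844149

0: F=60.229033 v=-4.549814
1: F=2.215755 v=-14.844149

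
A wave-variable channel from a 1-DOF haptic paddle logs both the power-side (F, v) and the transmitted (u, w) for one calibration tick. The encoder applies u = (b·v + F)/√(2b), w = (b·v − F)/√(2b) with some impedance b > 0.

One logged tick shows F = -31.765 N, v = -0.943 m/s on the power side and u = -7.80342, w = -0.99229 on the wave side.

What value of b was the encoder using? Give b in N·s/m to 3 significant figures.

b = 43.5 N·s/m

u + w = -8.79571;  u + w = √(2b)·v, so √(2b) = -8.79571/(-0.943) = 9.32737.
b = (√(2b))²/2 = 86.99983/2 = 43.49992.
(Check via u − w = 2F/√(2b): u − w = -6.81113, 2F/√(2b) = -6.81114.)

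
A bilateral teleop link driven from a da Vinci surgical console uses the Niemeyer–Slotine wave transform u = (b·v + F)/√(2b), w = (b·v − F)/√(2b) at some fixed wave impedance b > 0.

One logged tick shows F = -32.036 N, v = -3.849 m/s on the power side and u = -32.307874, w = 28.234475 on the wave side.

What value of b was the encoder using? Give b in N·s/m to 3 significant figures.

u + w = -4.073399;  u + w = √(2b)·v, so √(2b) = -4.073399/(-3.849) = 1.058301.
b = (√(2b))²/2 = 1.120000/2 = 0.560000.
(Check via u − w = 2F/√(2b): u − w = -60.542349, 2F/√(2b) = -60.542345.)

b = 0.56 N·s/m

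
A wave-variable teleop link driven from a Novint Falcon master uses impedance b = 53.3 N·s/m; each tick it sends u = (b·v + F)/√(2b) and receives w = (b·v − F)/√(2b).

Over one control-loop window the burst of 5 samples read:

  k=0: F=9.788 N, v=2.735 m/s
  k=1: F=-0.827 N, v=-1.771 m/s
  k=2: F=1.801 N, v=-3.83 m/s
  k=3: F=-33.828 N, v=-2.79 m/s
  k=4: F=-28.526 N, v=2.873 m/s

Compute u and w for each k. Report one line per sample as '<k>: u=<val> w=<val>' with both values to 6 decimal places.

k=0: b·v=53.3×2.735=145.775500; √(2b)=10.324728; u=(145.775500+9.788)/10.324728=15.067080, w=(145.775500−9.788)/10.324728=13.171050
k=1: b·v=53.3×(-1.771)=-94.394300; √(2b)=10.324728; u=(-94.394300+(-0.827))/10.324728=-9.222645, w=(-94.394300−(-0.827))/10.324728=-9.062447
k=2: b·v=53.3×(-3.83)=-204.139000; √(2b)=10.324728; u=(-204.139000+1.801)/10.324728=-19.597418, w=(-204.139000−1.801)/10.324728=-19.946289
k=3: b·v=53.3×(-2.79)=-148.707000; √(2b)=10.324728; u=(-148.707000+(-33.828))/10.324728=-17.679401, w=(-148.707000−(-33.828))/10.324728=-11.126589
k=4: b·v=53.3×2.873=153.130900; √(2b)=10.324728; u=(153.130900+(-28.526))/10.324728=12.068590, w=(153.130900−(-28.526))/10.324728=17.594353

0: u=15.067080 w=13.171050
1: u=-9.222645 w=-9.062447
2: u=-19.597418 w=-19.946289
3: u=-17.679401 w=-11.126589
4: u=12.068590 w=17.594353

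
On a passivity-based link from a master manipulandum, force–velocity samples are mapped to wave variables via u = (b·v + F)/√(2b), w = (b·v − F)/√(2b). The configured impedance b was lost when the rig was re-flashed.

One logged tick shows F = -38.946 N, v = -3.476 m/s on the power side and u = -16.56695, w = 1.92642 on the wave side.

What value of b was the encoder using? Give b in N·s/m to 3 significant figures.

b = 8.87 N·s/m

u + w = -14.64053;  u + w = √(2b)·v, so √(2b) = -14.64053/(-3.476) = 4.21189.
b = (√(2b))²/2 = 17.74002/2 = 8.87001.
(Check via u − w = 2F/√(2b): u − w = -18.49337, 2F/√(2b) = -18.49336.)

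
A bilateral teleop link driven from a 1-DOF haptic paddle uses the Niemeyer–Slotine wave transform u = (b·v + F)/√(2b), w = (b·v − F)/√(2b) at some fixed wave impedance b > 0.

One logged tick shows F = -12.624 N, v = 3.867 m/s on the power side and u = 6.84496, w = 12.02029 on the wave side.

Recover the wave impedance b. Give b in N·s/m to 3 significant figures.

b = 11.9 N·s/m

u + w = 18.8652;  u + w = √(2b)·v, so √(2b) = 18.8652/3.867 = 4.8785.
b = (√(2b))²/2 = 23.8000/2 = 11.9000.
(Check via u − w = 2F/√(2b): u − w = -5.1753, 2F/√(2b) = -5.1753.)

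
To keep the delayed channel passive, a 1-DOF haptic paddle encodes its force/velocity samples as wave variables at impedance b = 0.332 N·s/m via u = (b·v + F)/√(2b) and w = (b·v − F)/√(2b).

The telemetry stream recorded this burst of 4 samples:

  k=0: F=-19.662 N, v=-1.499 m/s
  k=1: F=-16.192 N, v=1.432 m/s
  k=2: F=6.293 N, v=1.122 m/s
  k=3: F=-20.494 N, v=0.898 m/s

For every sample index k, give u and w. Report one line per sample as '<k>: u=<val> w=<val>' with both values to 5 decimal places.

0: u=-24.73998 w=23.51850
1: u=-19.28741 w=20.45429
2: u=8.17992 w=-7.26564
3: u=-24.78440 w=25.51615

k=0: b·v=0.332×(-1.499)=-0.49767; √(2b)=0.81486; u=(-0.49767+(-19.662))/0.81486=-24.73998, w=(-0.49767−(-19.662))/0.81486=23.51850
k=1: b·v=0.332×1.432=0.47542; √(2b)=0.81486; u=(0.47542+(-16.192))/0.81486=-19.28741, w=(0.47542−(-16.192))/0.81486=20.45429
k=2: b·v=0.332×1.122=0.37250; √(2b)=0.81486; u=(0.37250+6.293)/0.81486=8.17992, w=(0.37250−6.293)/0.81486=-7.26564
k=3: b·v=0.332×0.898=0.29814; √(2b)=0.81486; u=(0.29814+(-20.494))/0.81486=-24.78440, w=(0.29814−(-20.494))/0.81486=25.51615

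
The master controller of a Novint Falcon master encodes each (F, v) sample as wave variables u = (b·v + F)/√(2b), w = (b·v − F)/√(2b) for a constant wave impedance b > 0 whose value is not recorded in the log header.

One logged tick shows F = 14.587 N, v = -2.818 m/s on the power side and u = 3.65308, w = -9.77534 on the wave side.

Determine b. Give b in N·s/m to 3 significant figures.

u + w = -6.1223;  u + w = √(2b)·v, so √(2b) = -6.1223/(-2.818) = 2.1726.
b = (√(2b))²/2 = 4.7200/2 = 2.3600.
(Check via u − w = 2F/√(2b): u − w = 13.4284, 2F/√(2b) = 13.4284.)

b = 2.36 N·s/m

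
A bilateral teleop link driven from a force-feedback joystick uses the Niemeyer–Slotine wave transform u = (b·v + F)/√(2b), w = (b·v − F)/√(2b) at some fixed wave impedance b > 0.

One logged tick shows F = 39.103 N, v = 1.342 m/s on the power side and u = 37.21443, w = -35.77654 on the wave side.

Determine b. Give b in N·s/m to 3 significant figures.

u + w = 1.4379;  u + w = √(2b)·v, so √(2b) = 1.4379/1.342 = 1.0715.
b = (√(2b))²/2 = 1.1480/2 = 0.5740.
(Check via u − w = 2F/√(2b): u − w = 72.9910, 2F/√(2b) = 72.9906.)

b = 0.574 N·s/m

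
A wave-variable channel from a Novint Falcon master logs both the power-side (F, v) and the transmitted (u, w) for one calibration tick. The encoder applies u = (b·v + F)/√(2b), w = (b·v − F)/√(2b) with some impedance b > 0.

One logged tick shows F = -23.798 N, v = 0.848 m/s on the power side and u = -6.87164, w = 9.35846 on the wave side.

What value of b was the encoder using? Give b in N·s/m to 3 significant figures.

u + w = 2.4868;  u + w = √(2b)·v, so √(2b) = 2.4868/0.848 = 2.9326.
b = (√(2b))²/2 = 8.6000/2 = 4.3000.
(Check via u − w = 2F/√(2b): u − w = -16.2301, 2F/√(2b) = -16.2301.)

b = 4.3 N·s/m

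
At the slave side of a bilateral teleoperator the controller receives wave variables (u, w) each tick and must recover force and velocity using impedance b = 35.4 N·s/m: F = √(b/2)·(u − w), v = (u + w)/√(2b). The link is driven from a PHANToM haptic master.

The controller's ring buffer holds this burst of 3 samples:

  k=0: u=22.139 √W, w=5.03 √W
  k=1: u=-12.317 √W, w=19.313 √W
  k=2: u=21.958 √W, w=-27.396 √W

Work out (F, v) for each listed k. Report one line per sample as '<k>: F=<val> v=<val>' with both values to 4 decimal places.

0: F=71.9799 v=3.2289
1: F=-133.0717 v=0.8314
2: F=207.6390 v=-0.6463

k=0: u−w=17.1090, u+w=27.1690; √(b/2)=4.2071, √(2b)=8.4143; F=4.2071×17.109=71.9799, v=27.1690/8.4143=3.2289
k=1: u−w=-31.6300, u+w=6.9960; √(b/2)=4.2071, √(2b)=8.4143; F=4.2071×(-31.63)=-133.0717, v=6.9960/8.4143=0.8314
k=2: u−w=49.3540, u+w=-5.4380; √(b/2)=4.2071, √(2b)=8.4143; F=4.2071×49.354=207.6390, v=-5.4380/8.4143=-0.6463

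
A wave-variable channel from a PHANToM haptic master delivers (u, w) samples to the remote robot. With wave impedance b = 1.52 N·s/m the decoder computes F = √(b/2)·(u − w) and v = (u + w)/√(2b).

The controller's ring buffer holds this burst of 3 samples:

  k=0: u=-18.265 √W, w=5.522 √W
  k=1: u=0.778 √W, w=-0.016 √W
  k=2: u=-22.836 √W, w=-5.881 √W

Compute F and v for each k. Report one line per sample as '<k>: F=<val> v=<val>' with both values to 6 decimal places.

0: F=-20.737026 v=-7.308612
1: F=0.692193 v=0.437037
2: F=-14.781026 v=-16.470329

k=0: u−w=-23.787000, u+w=-12.743000; √(b/2)=0.871780, √(2b)=1.743560; F=0.871780×(-23.787)=-20.737026, v=-12.743000/1.743560=-7.308612
k=1: u−w=0.794000, u+w=0.762000; √(b/2)=0.871780, √(2b)=1.743560; F=0.871780×0.794=0.692193, v=0.762000/1.743560=0.437037
k=2: u−w=-16.955000, u+w=-28.717000; √(b/2)=0.871780, √(2b)=1.743560; F=0.871780×(-16.955)=-14.781026, v=-28.717000/1.743560=-16.470329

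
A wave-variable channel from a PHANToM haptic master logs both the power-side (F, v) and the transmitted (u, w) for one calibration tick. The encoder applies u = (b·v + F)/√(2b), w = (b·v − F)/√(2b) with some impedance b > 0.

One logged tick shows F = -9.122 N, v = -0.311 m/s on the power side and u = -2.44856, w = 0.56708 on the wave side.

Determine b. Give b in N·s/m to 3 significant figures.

u + w = -1.8815;  u + w = √(2b)·v, so √(2b) = -1.8815/(-0.311) = 6.0498.
b = (√(2b))²/2 = 36.5998/2 = 18.2999.
(Check via u − w = 2F/√(2b): u − w = -3.0156, 2F/√(2b) = -3.0156.)

b = 18.3 N·s/m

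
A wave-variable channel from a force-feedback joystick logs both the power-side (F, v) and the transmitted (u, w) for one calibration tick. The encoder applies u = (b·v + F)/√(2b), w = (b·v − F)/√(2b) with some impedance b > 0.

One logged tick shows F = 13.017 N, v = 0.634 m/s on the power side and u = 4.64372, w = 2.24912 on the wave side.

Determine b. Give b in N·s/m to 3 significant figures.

u + w = 6.89284;  u + w = √(2b)·v, so √(2b) = 6.89284/0.634 = 10.87199.
b = (√(2b))²/2 = 118.20011/2 = 59.10005.
(Check via u − w = 2F/√(2b): u − w = 2.39460, 2F/√(2b) = 2.39459.)

b = 59.1 N·s/m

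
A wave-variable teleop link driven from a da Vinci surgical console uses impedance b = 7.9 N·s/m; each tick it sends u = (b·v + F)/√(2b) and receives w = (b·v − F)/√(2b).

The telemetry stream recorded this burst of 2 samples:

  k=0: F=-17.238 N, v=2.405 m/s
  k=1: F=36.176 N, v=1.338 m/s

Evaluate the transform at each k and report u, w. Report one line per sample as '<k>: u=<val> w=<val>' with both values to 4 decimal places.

0: u=0.4432 w=9.1165
1: u=11.7603 w=-6.4418

k=0: b·v=7.9×2.405=18.9995; √(2b)=3.9749; u=(18.9995+(-17.238))/3.9749=0.4432, w=(18.9995−(-17.238))/3.9749=9.1165
k=1: b·v=7.9×1.338=10.5702; √(2b)=3.9749; u=(10.5702+36.176)/3.9749=11.7603, w=(10.5702−36.176)/3.9749=-6.4418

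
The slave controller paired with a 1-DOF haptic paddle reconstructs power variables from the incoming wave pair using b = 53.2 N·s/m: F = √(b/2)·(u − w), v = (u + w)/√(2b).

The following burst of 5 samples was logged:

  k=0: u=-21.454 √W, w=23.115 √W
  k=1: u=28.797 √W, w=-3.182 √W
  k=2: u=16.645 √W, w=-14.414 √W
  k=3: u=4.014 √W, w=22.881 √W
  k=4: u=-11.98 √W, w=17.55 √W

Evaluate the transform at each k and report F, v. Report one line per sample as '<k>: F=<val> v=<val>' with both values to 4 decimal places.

k=0: u−w=-44.5690, u+w=1.6610; √(b/2)=5.1575, √(2b)=10.3150; F=5.1575×(-44.569)=-229.8655, v=1.6610/10.3150=0.1610
k=1: u−w=31.9790, u+w=25.6150; √(b/2)=5.1575, √(2b)=10.3150; F=5.1575×31.979=164.9323, v=25.6150/10.3150=2.4833
k=2: u−w=31.0590, u+w=2.2310; √(b/2)=5.1575, √(2b)=10.3150; F=5.1575×31.059=160.1874, v=2.2310/10.3150=0.2163
k=3: u−w=-18.8670, u+w=26.8950; √(b/2)=5.1575, √(2b)=10.3150; F=5.1575×(-18.867)=-97.3069, v=26.8950/10.3150=2.6074
k=4: u−w=-29.5300, u+w=5.5700; √(b/2)=5.1575, √(2b)=10.3150; F=5.1575×(-29.53)=-152.3015, v=5.5700/10.3150=0.5400

0: F=-229.8655 v=0.1610
1: F=164.9323 v=2.4833
2: F=160.1874 v=0.2163
3: F=-97.3069 v=2.6074
4: F=-152.3015 v=0.5400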